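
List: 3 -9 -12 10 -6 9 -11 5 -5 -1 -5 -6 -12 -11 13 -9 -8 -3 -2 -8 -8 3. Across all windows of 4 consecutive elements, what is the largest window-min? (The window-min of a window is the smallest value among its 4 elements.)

-5

(3, -9, -12, 10) → min -12
(-9, -12, 10, -6) → min -12
(-12, 10, -6, 9) → min -12
(10, -6, 9, -11) → min -11
(-6, 9, -11, 5) → min -11
(9, -11, 5, -5) → min -11
(-11, 5, -5, -1) → min -11
(5, -5, -1, -5) → min -5
(-5, -1, -5, -6) → min -6
(-1, -5, -6, -12) → min -12
(-5, -6, -12, -11) → min -12
(-6, -12, -11, 13) → min -12
(-12, -11, 13, -9) → min -12
(-11, 13, -9, -8) → min -11
(13, -9, -8, -3) → min -9
(-9, -8, -3, -2) → min -9
(-8, -3, -2, -8) → min -8
(-3, -2, -8, -8) → min -8
(-2, -8, -8, 3) → min -8
Largest of these is -5.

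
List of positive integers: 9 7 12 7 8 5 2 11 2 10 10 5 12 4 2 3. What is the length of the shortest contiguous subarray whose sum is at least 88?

12

add 9: running sum 9 < 88
add 7: running sum 16 < 88
add 12: running sum 28 < 88
add 7: running sum 35 < 88
add 8: running sum 43 < 88
add 5: running sum 48 < 88
add 2: running sum 50 < 88
add 11: running sum 61 < 88
add 2: running sum 63 < 88
add 10: running sum 73 < 88
add 10: running sum 83 < 88
add 5: shortest ending here [9, 7, 12, 7, 8, 5, 2, 11, 2, 10, 10, 5] sum 88, len 12
add 12: shortest ending here [7, 12, 7, 8, 5, 2, 11, 2, 10, 10, 5, 12] sum 91, len 12
add 4: shortest ending here [12, 7, 8, 5, 2, 11, 2, 10, 10, 5, 12, 4] sum 88, len 12
add 2: shortest ending here [12, 7, 8, 5, 2, 11, 2, 10, 10, 5, 12, 4, 2] sum 90, len 13
add 3: shortest ending here [12, 7, 8, 5, 2, 11, 2, 10, 10, 5, 12, 4, 2, 3] sum 93, len 14
Shortest qualifying length: 12.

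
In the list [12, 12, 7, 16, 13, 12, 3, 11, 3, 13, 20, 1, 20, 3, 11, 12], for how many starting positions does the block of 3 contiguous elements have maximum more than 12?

10

12 12 7 → max 12
12 7 16 → max 16  > 12 ✓
7 16 13 → max 16  > 12 ✓
16 13 12 → max 16  > 12 ✓
13 12 3 → max 13  > 12 ✓
12 3 11 → max 12
3 11 3 → max 11
11 3 13 → max 13  > 12 ✓
3 13 20 → max 20  > 12 ✓
13 20 1 → max 20  > 12 ✓
20 1 20 → max 20  > 12 ✓
1 20 3 → max 20  > 12 ✓
20 3 11 → max 20  > 12 ✓
3 11 12 → max 12
10 windows satisfy the condition.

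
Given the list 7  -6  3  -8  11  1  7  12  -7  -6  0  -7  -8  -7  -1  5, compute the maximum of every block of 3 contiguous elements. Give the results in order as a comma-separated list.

(7, -6, 3) → max 7
(-6, 3, -8) → max 3
(3, -8, 11) → max 11
(-8, 11, 1) → max 11
(11, 1, 7) → max 11
(1, 7, 12) → max 12
(7, 12, -7) → max 12
(12, -7, -6) → max 12
(-7, -6, 0) → max 0
(-6, 0, -7) → max 0
(0, -7, -8) → max 0
(-7, -8, -7) → max -7
(-8, -7, -1) → max -1
(-7, -1, 5) → max 5

7, 3, 11, 11, 11, 12, 12, 12, 0, 0, 0, -7, -1, 5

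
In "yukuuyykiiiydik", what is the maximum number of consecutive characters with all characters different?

add y: [y] len 1
add u: [y, u] len 2
add k: [y, u, k] len 3
add u (repeat u, move left end past it): [k, u] len 2
add u (repeat u, move left end past it): [u] len 1
add y: [u, y] len 2
add y (repeat y, move left end past it): [y] len 1
add k: [y, k] len 2
add i: [y, k, i] len 3
add i (repeat i, move left end past it): [i] len 1
add i (repeat i, move left end past it): [i] len 1
add y: [i, y] len 2
add d: [i, y, d] len 3
add i (repeat i, move left end past it): [y, d, i] len 3
add k: [y, d, i, k] len 4
Longest all-distinct length: 4.

4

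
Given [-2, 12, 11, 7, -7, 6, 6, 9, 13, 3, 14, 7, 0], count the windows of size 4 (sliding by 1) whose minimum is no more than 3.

-2 12 11 7 → min -2  ≤ 3 ✓
12 11 7 -7 → min -7  ≤ 3 ✓
11 7 -7 6 → min -7  ≤ 3 ✓
7 -7 6 6 → min -7  ≤ 3 ✓
-7 6 6 9 → min -7  ≤ 3 ✓
6 6 9 13 → min 6
6 9 13 3 → min 3  ≤ 3 ✓
9 13 3 14 → min 3  ≤ 3 ✓
13 3 14 7 → min 3  ≤ 3 ✓
3 14 7 0 → min 0  ≤ 3 ✓
9 windows satisfy the condition.

9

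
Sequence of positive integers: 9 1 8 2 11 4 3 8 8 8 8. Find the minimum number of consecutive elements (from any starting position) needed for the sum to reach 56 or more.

9

add 9: running sum 9 < 56
add 1: running sum 10 < 56
add 8: running sum 18 < 56
add 2: running sum 20 < 56
add 11: running sum 31 < 56
add 4: running sum 35 < 56
add 3: running sum 38 < 56
add 8: running sum 46 < 56
add 8: running sum 54 < 56
add 8: shortest ending here [9, 1, 8, 2, 11, 4, 3, 8, 8, 8] sum 62, len 10
add 8: shortest ending here [8, 2, 11, 4, 3, 8, 8, 8, 8] sum 60, len 9
Shortest qualifying length: 9.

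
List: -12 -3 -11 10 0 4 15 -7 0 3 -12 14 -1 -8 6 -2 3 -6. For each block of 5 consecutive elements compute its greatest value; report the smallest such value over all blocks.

6

(-12, -3, -11, 10, 0) → max 10
(-3, -11, 10, 0, 4) → max 10
(-11, 10, 0, 4, 15) → max 15
(10, 0, 4, 15, -7) → max 15
(0, 4, 15, -7, 0) → max 15
(4, 15, -7, 0, 3) → max 15
(15, -7, 0, 3, -12) → max 15
(-7, 0, 3, -12, 14) → max 14
(0, 3, -12, 14, -1) → max 14
(3, -12, 14, -1, -8) → max 14
(-12, 14, -1, -8, 6) → max 14
(14, -1, -8, 6, -2) → max 14
(-1, -8, 6, -2, 3) → max 6
(-8, 6, -2, 3, -6) → max 6
Smallest of these is 6.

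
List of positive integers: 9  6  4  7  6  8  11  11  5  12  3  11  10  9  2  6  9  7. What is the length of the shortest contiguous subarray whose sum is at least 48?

Extend right; whenever the sum reaches 48, record the length and shrink from the left:
add 9: running sum 9 < 48
add 6: running sum 15 < 48
add 4: running sum 19 < 48
add 7: running sum 26 < 48
add 6: running sum 32 < 48
add 8: running sum 40 < 48
end 6: [9, 6, 4, 7, 6, 8, 11] sum 51, len 7
end 7: [6, 4, 7, 6, 8, 11, 11] sum 53, len 7
end 8: [7, 6, 8, 11, 11, 5] sum 48, len 6
end 9: [6, 8, 11, 11, 5, 12] sum 53, len 6
end 10: [8, 11, 11, 5, 12, 3] sum 50, len 6
end 11: [11, 11, 5, 12, 3, 11] sum 53, len 6
end 12: [11, 5, 12, 3, 11, 10] sum 52, len 6
end 13: [5, 12, 3, 11, 10, 9] sum 50, len 6
end 14: [5, 12, 3, 11, 10, 9, 2] sum 52, len 7
end 15: [12, 3, 11, 10, 9, 2, 6] sum 53, len 7
end 16: [3, 11, 10, 9, 2, 6, 9] sum 50, len 7
end 17: [11, 10, 9, 2, 6, 9, 7] sum 54, len 7
Shortest qualifying length: 6.

6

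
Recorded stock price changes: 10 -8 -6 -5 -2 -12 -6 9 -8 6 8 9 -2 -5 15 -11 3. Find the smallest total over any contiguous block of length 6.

-39

Each size-6 window and its sum:
(10, -8, -6, -5, -2, -12) → sum -23
(-8, -6, -5, -2, -12, -6) → sum -39
(-6, -5, -2, -12, -6, 9) → sum -22
(-5, -2, -12, -6, 9, -8) → sum -24
(-2, -12, -6, 9, -8, 6) → sum -13
(-12, -6, 9, -8, 6, 8) → sum -3
(-6, 9, -8, 6, 8, 9) → sum 18
(9, -8, 6, 8, 9, -2) → sum 22
(-8, 6, 8, 9, -2, -5) → sum 8
(6, 8, 9, -2, -5, 15) → sum 31
(8, 9, -2, -5, 15, -11) → sum 14
(9, -2, -5, 15, -11, 3) → sum 9
Smallest of these is -39.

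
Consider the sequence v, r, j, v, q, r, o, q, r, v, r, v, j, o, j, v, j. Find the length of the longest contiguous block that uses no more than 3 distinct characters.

6

[v] 1 distinct, len 1
[v, r] 2 distinct, len 2
[v, r, j] 3 distinct, len 3
[v, r, j, v] 3 distinct, len 4
[j, v, q] 3 distinct, len 3
[v, q, r] 3 distinct, len 3
[q, r, o] 3 distinct, len 3
[q, r, o, q] 3 distinct, len 4
[q, r, o, q, r] 3 distinct, len 5
[q, r, v] 3 distinct, len 3
[q, r, v, r] 3 distinct, len 4
[q, r, v, r, v] 3 distinct, len 5
[r, v, r, v, j] 3 distinct, len 5
[v, j, o] 3 distinct, len 3
[v, j, o, j] 3 distinct, len 4
[v, j, o, j, v] 3 distinct, len 5
[v, j, o, j, v, j] 3 distinct, len 6
Longest length with ≤3 distinct: 6.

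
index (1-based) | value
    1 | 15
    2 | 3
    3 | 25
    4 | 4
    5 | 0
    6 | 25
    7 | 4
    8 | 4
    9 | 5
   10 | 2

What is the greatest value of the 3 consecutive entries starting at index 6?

25

Elements at indices 6..8: 25, 4, 4
max(25, 4, 4) = 25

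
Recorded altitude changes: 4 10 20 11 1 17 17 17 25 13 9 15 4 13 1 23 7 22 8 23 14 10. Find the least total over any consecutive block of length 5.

Each size-5 window and its sum:
(4, 10, 20, 11, 1) → sum 46
(10, 20, 11, 1, 17) → sum 59
(20, 11, 1, 17, 17) → sum 66
(11, 1, 17, 17, 17) → sum 63
(1, 17, 17, 17, 25) → sum 77
(17, 17, 17, 25, 13) → sum 89
(17, 17, 25, 13, 9) → sum 81
(17, 25, 13, 9, 15) → sum 79
(25, 13, 9, 15, 4) → sum 66
(13, 9, 15, 4, 13) → sum 54
(9, 15, 4, 13, 1) → sum 42
(15, 4, 13, 1, 23) → sum 56
(4, 13, 1, 23, 7) → sum 48
(13, 1, 23, 7, 22) → sum 66
(1, 23, 7, 22, 8) → sum 61
(23, 7, 22, 8, 23) → sum 83
(7, 22, 8, 23, 14) → sum 74
(22, 8, 23, 14, 10) → sum 77
Least of these is 42.

42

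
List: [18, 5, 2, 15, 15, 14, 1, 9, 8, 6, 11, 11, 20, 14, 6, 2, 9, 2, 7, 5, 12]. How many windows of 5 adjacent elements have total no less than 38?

12

18 5 2 15 15 → sum 55  ≥ 38 ✓
5 2 15 15 14 → sum 51  ≥ 38 ✓
2 15 15 14 1 → sum 47  ≥ 38 ✓
15 15 14 1 9 → sum 54  ≥ 38 ✓
15 14 1 9 8 → sum 47  ≥ 38 ✓
14 1 9 8 6 → sum 38  ≥ 38 ✓
1 9 8 6 11 → sum 35
9 8 6 11 11 → sum 45  ≥ 38 ✓
8 6 11 11 20 → sum 56  ≥ 38 ✓
6 11 11 20 14 → sum 62  ≥ 38 ✓
11 11 20 14 6 → sum 62  ≥ 38 ✓
11 20 14 6 2 → sum 53  ≥ 38 ✓
20 14 6 2 9 → sum 51  ≥ 38 ✓
14 6 2 9 2 → sum 33
6 2 9 2 7 → sum 26
2 9 2 7 5 → sum 25
9 2 7 5 12 → sum 35
12 windows satisfy the condition.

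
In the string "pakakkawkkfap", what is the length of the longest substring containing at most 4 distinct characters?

Extend right; when distinct count exceeds 4, shrink from the left:
add p: window [p] (1 distinct), len 1
add a: window [p, a] (2 distinct), len 2
add k: window [p, a, k] (3 distinct), len 3
add a: window [p, a, k, a] (3 distinct), len 4
add k: window [p, a, k, a, k] (3 distinct), len 5
add k: window [p, a, k, a, k, k] (3 distinct), len 6
add a: window [p, a, k, a, k, k, a] (3 distinct), len 7
add w: window [p, a, k, a, k, k, a, w] (4 distinct), len 8
add k: window [p, a, k, a, k, k, a, w, k] (4 distinct), len 9
add k: window [p, a, k, a, k, k, a, w, k, k] (4 distinct), len 10
add f: window [a, k, a, k, k, a, w, k, k, f] (4 distinct), len 10
add a: window [a, k, a, k, k, a, w, k, k, f, a] (4 distinct), len 11
add p: window [k, k, f, a, p] (4 distinct), len 5
Longest length with ≤4 distinct: 11.

11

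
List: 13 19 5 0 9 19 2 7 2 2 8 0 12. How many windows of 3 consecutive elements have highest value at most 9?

[13, 19, 5] → max 19
[19, 5, 0] → max 19
[5, 0, 9] → max 9  ≤ 9 ✓
[0, 9, 19] → max 19
[9, 19, 2] → max 19
[19, 2, 7] → max 19
[2, 7, 2] → max 7  ≤ 9 ✓
[7, 2, 2] → max 7  ≤ 9 ✓
[2, 2, 8] → max 8  ≤ 9 ✓
[2, 8, 0] → max 8  ≤ 9 ✓
[8, 0, 12] → max 12
5 windows satisfy the condition.

5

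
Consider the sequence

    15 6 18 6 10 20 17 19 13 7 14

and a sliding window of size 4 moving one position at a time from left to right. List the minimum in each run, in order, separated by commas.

15 6 18 6 → min 6
6 18 6 10 → min 6
18 6 10 20 → min 6
6 10 20 17 → min 6
10 20 17 19 → min 10
20 17 19 13 → min 13
17 19 13 7 → min 7
19 13 7 14 → min 7

6, 6, 6, 6, 10, 13, 7, 7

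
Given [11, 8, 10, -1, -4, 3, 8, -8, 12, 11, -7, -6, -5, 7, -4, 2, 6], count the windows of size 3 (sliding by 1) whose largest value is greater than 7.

9

11 8 10 → max 11  > 7 ✓
8 10 -1 → max 10  > 7 ✓
10 -1 -4 → max 10  > 7 ✓
-1 -4 3 → max 3
-4 3 8 → max 8  > 7 ✓
3 8 -8 → max 8  > 7 ✓
8 -8 12 → max 12  > 7 ✓
-8 12 11 → max 12  > 7 ✓
12 11 -7 → max 12  > 7 ✓
11 -7 -6 → max 11  > 7 ✓
-7 -6 -5 → max -5
-6 -5 7 → max 7
-5 7 -4 → max 7
7 -4 2 → max 7
-4 2 6 → max 6
9 windows satisfy the condition.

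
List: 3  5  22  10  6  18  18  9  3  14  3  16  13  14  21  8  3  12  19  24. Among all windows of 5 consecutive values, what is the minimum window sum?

[3, 5, 22, 10, 6] → sum 46
[5, 22, 10, 6, 18] → sum 61
[22, 10, 6, 18, 18] → sum 74
[10, 6, 18, 18, 9] → sum 61
[6, 18, 18, 9, 3] → sum 54
[18, 18, 9, 3, 14] → sum 62
[18, 9, 3, 14, 3] → sum 47
[9, 3, 14, 3, 16] → sum 45
[3, 14, 3, 16, 13] → sum 49
[14, 3, 16, 13, 14] → sum 60
[3, 16, 13, 14, 21] → sum 67
[16, 13, 14, 21, 8] → sum 72
[13, 14, 21, 8, 3] → sum 59
[14, 21, 8, 3, 12] → sum 58
[21, 8, 3, 12, 19] → sum 63
[8, 3, 12, 19, 24] → sum 66
Minimum of these is 45.

45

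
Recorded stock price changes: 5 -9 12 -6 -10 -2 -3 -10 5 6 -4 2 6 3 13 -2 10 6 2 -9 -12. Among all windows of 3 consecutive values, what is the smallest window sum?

-19

Window sums for each of the 19 positions:
(5, -9, 12) → sum 8
(-9, 12, -6) → sum -3
(12, -6, -10) → sum -4
(-6, -10, -2) → sum -18
(-10, -2, -3) → sum -15
(-2, -3, -10) → sum -15
(-3, -10, 5) → sum -8
(-10, 5, 6) → sum 1
(5, 6, -4) → sum 7
(6, -4, 2) → sum 4
(-4, 2, 6) → sum 4
(2, 6, 3) → sum 11
(6, 3, 13) → sum 22
(3, 13, -2) → sum 14
(13, -2, 10) → sum 21
(-2, 10, 6) → sum 14
(10, 6, 2) → sum 18
(6, 2, -9) → sum -1
(2, -9, -12) → sum -19
Smallest of these is -19.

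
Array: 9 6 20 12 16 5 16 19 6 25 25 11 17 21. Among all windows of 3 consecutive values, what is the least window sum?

33

Each size-3 window and its sum:
[9, 6, 20] → sum 35
[6, 20, 12] → sum 38
[20, 12, 16] → sum 48
[12, 16, 5] → sum 33
[16, 5, 16] → sum 37
[5, 16, 19] → sum 40
[16, 19, 6] → sum 41
[19, 6, 25] → sum 50
[6, 25, 25] → sum 56
[25, 25, 11] → sum 61
[25, 11, 17] → sum 53
[11, 17, 21] → sum 49
Least of these is 33.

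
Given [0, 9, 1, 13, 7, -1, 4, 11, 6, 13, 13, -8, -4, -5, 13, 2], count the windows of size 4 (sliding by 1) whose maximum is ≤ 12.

2

[0, 9, 1, 13] → max 13
[9, 1, 13, 7] → max 13
[1, 13, 7, -1] → max 13
[13, 7, -1, 4] → max 13
[7, -1, 4, 11] → max 11  ≤ 12 ✓
[-1, 4, 11, 6] → max 11  ≤ 12 ✓
[4, 11, 6, 13] → max 13
[11, 6, 13, 13] → max 13
[6, 13, 13, -8] → max 13
[13, 13, -8, -4] → max 13
[13, -8, -4, -5] → max 13
[-8, -4, -5, 13] → max 13
[-4, -5, 13, 2] → max 13
2 windows satisfy the condition.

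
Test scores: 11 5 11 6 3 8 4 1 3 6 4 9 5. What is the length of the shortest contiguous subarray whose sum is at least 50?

9

add 11: running sum 11 < 50
add 5: running sum 16 < 50
add 11: running sum 27 < 50
add 6: running sum 33 < 50
add 3: running sum 36 < 50
add 8: running sum 44 < 50
add 4: running sum 48 < 50
add 1: running sum 49 < 50
add 3: shortest ending here [11, 5, 11, 6, 3, 8, 4, 1, 3] sum 52, len 9
add 6: shortest ending here [11, 5, 11, 6, 3, 8, 4, 1, 3, 6] sum 58, len 10
add 4: shortest ending here [5, 11, 6, 3, 8, 4, 1, 3, 6, 4] sum 51, len 10
add 9: shortest ending here [11, 6, 3, 8, 4, 1, 3, 6, 4, 9] sum 55, len 10
add 5: shortest ending here [11, 6, 3, 8, 4, 1, 3, 6, 4, 9, 5] sum 60, len 11
Shortest qualifying length: 9.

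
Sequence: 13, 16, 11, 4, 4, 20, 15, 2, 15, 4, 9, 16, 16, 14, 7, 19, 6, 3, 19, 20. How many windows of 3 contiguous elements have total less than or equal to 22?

2

[13, 16, 11] → sum 40
[16, 11, 4] → sum 31
[11, 4, 4] → sum 19  ≤ 22 ✓
[4, 4, 20] → sum 28
[4, 20, 15] → sum 39
[20, 15, 2] → sum 37
[15, 2, 15] → sum 32
[2, 15, 4] → sum 21  ≤ 22 ✓
[15, 4, 9] → sum 28
[4, 9, 16] → sum 29
[9, 16, 16] → sum 41
[16, 16, 14] → sum 46
[16, 14, 7] → sum 37
[14, 7, 19] → sum 40
[7, 19, 6] → sum 32
[19, 6, 3] → sum 28
[6, 3, 19] → sum 28
[3, 19, 20] → sum 42
2 windows satisfy the condition.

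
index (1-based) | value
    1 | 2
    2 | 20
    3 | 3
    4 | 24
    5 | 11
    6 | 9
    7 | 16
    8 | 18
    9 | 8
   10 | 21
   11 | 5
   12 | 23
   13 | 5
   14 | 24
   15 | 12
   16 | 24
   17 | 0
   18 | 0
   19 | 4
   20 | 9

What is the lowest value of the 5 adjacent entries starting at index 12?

Elements at indices 12..16: 23, 5, 24, 12, 24
min(23, 5, 24, 12, 24) = 5

5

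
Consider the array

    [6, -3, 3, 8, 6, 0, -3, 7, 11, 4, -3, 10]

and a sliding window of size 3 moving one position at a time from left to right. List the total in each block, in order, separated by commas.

[6, -3, 3] → sum 6
[-3, 3, 8] → sum 8
[3, 8, 6] → sum 17
[8, 6, 0] → sum 14
[6, 0, -3] → sum 3
[0, -3, 7] → sum 4
[-3, 7, 11] → sum 15
[7, 11, 4] → sum 22
[11, 4, -3] → sum 12
[4, -3, 10] → sum 11

6, 8, 17, 14, 3, 4, 15, 22, 12, 11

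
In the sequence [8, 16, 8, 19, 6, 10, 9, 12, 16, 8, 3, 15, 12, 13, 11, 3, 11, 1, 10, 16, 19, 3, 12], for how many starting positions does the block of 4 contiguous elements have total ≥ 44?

(8, 16, 8, 19) → sum 51  ≥ 44 ✓
(16, 8, 19, 6) → sum 49  ≥ 44 ✓
(8, 19, 6, 10) → sum 43
(19, 6, 10, 9) → sum 44  ≥ 44 ✓
(6, 10, 9, 12) → sum 37
(10, 9, 12, 16) → sum 47  ≥ 44 ✓
(9, 12, 16, 8) → sum 45  ≥ 44 ✓
(12, 16, 8, 3) → sum 39
(16, 8, 3, 15) → sum 42
(8, 3, 15, 12) → sum 38
(3, 15, 12, 13) → sum 43
(15, 12, 13, 11) → sum 51  ≥ 44 ✓
(12, 13, 11, 3) → sum 39
(13, 11, 3, 11) → sum 38
(11, 3, 11, 1) → sum 26
(3, 11, 1, 10) → sum 25
(11, 1, 10, 16) → sum 38
(1, 10, 16, 19) → sum 46  ≥ 44 ✓
(10, 16, 19, 3) → sum 48  ≥ 44 ✓
(16, 19, 3, 12) → sum 50  ≥ 44 ✓
9 windows satisfy the condition.

9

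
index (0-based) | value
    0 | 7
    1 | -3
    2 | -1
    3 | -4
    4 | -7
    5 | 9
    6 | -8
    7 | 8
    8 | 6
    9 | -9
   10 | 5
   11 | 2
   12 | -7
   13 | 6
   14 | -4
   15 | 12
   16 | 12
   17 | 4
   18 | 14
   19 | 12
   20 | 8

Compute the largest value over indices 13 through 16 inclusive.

Elements at indices 13..16: 6, -4, 12, 12
max(6, -4, 12, 12) = 12

12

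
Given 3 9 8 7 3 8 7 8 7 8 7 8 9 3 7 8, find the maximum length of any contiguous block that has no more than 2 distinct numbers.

add 3: window [3] (1 distinct), len 1
add 9: window [3, 9] (2 distinct), len 2
add 8: window [9, 8] (2 distinct), len 2
add 7: window [8, 7] (2 distinct), len 2
add 3: window [7, 3] (2 distinct), len 2
add 8: window [3, 8] (2 distinct), len 2
add 7: window [8, 7] (2 distinct), len 2
add 8: window [8, 7, 8] (2 distinct), len 3
add 7: window [8, 7, 8, 7] (2 distinct), len 4
add 8: window [8, 7, 8, 7, 8] (2 distinct), len 5
add 7: window [8, 7, 8, 7, 8, 7] (2 distinct), len 6
add 8: window [8, 7, 8, 7, 8, 7, 8] (2 distinct), len 7
add 9: window [8, 9] (2 distinct), len 2
add 3: window [9, 3] (2 distinct), len 2
add 7: window [3, 7] (2 distinct), len 2
add 8: window [7, 8] (2 distinct), len 2
Longest length with ≤2 distinct: 7.

7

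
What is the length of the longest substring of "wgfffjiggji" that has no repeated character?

4

[w] len 1
[w, g] len 2
[w, g, f] len 3
[f] len 1
[f] len 1
[f, j] len 2
[f, j, i] len 3
[f, j, i, g] len 4
[g] len 1
[g, j] len 2
[g, j, i] len 3
Longest all-distinct length: 4.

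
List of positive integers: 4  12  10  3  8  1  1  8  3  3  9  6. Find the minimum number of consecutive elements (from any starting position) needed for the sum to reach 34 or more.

add 4: running sum 4 < 34
add 12: running sum 16 < 34
add 10: running sum 26 < 34
add 3: running sum 29 < 34
end 4: [4, 12, 10, 3, 8] sum 37, len 5
end 5: [12, 10, 3, 8, 1] sum 34, len 5
end 6: [12, 10, 3, 8, 1, 1] sum 35, len 6
end 7: [12, 10, 3, 8, 1, 1, 8] sum 43, len 7
end 8: [10, 3, 8, 1, 1, 8, 3] sum 34, len 7
end 9: [10, 3, 8, 1, 1, 8, 3, 3] sum 37, len 8
end 10: [3, 8, 1, 1, 8, 3, 3, 9] sum 36, len 8
end 11: [8, 1, 1, 8, 3, 3, 9, 6] sum 39, len 8
Shortest qualifying length: 5.

5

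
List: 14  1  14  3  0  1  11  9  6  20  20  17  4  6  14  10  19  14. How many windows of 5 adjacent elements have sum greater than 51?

7

(14, 1, 14, 3, 0) → sum 32
(1, 14, 3, 0, 1) → sum 19
(14, 3, 0, 1, 11) → sum 29
(3, 0, 1, 11, 9) → sum 24
(0, 1, 11, 9, 6) → sum 27
(1, 11, 9, 6, 20) → sum 47
(11, 9, 6, 20, 20) → sum 66  > 51 ✓
(9, 6, 20, 20, 17) → sum 72  > 51 ✓
(6, 20, 20, 17, 4) → sum 67  > 51 ✓
(20, 20, 17, 4, 6) → sum 67  > 51 ✓
(20, 17, 4, 6, 14) → sum 61  > 51 ✓
(17, 4, 6, 14, 10) → sum 51
(4, 6, 14, 10, 19) → sum 53  > 51 ✓
(6, 14, 10, 19, 14) → sum 63  > 51 ✓
7 windows satisfy the condition.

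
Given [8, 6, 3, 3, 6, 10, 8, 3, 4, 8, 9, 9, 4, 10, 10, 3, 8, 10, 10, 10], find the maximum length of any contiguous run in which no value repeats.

[8] len 1
[8, 6] len 2
[8, 6, 3] len 3
[3] len 1
[3, 6] len 2
[3, 6, 10] len 3
[3, 6, 10, 8] len 4
[6, 10, 8, 3] len 4
[6, 10, 8, 3, 4] len 5
[3, 4, 8] len 3
[3, 4, 8, 9] len 4
[9] len 1
[9, 4] len 2
[9, 4, 10] len 3
[10] len 1
[10, 3] len 2
[10, 3, 8] len 3
[3, 8, 10] len 3
[10] len 1
[10] len 1
Longest all-distinct length: 5.

5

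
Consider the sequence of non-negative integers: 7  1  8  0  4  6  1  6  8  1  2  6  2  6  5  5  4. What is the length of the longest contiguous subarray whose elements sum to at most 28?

8

Extend to the right; shrink from the left whenever the sum exceeds 28:
→ 7: sum 7, len 1
→ 1: sum 8, len 2
→ 8: sum 16, len 3
→ 0: sum 16, len 4
→ 4: sum 20, len 5
→ 6: sum 26, len 6
→ 1: sum 27, len 7
→ 6 (dropped 7): sum 26, len 7
→ 8 (dropped 1, 8): sum 25, len 6
→ 1: sum 26, len 7
→ 2: sum 28, len 8
→ 6 (dropped 0, 4, 6): sum 24, len 6
→ 2: sum 26, len 7
→ 6 (dropped 1, 6): sum 25, len 6
→ 5 (dropped 8): sum 22, len 6
→ 5: sum 27, len 7
→ 4 (dropped 1, 2): sum 28, len 6
Longest length seen: 8.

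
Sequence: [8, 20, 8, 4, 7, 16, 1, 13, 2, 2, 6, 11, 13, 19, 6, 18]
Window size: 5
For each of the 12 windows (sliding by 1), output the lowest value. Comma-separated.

4, 4, 1, 1, 1, 1, 1, 2, 2, 2, 6, 6

(8, 20, 8, 4, 7) → min 4
(20, 8, 4, 7, 16) → min 4
(8, 4, 7, 16, 1) → min 1
(4, 7, 16, 1, 13) → min 1
(7, 16, 1, 13, 2) → min 1
(16, 1, 13, 2, 2) → min 1
(1, 13, 2, 2, 6) → min 1
(13, 2, 2, 6, 11) → min 2
(2, 2, 6, 11, 13) → min 2
(2, 6, 11, 13, 19) → min 2
(6, 11, 13, 19, 6) → min 6
(11, 13, 19, 6, 18) → min 6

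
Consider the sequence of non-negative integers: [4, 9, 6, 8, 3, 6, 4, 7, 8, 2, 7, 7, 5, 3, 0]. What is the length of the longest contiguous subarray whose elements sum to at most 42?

8

Extend to the right; shrink from the left whenever the sum exceeds 42:
[4] sum 4 len 1
[4, 9] sum 13 len 2
[4, 9, 6] sum 19 len 3
[4, 9, 6, 8] sum 27 len 4
[4, 9, 6, 8, 3] sum 30 len 5
[4, 9, 6, 8, 3, 6] sum 36 len 6
[4, 9, 6, 8, 3, 6, 4] sum 40 len 7
[6, 8, 3, 6, 4, 7] sum 34 len 6
[6, 8, 3, 6, 4, 7, 8] sum 42 len 7
[8, 3, 6, 4, 7, 8, 2] sum 38 len 7
[3, 6, 4, 7, 8, 2, 7] sum 37 len 7
[6, 4, 7, 8, 2, 7, 7] sum 41 len 7
[4, 7, 8, 2, 7, 7, 5] sum 40 len 7
[7, 8, 2, 7, 7, 5, 3] sum 39 len 7
[7, 8, 2, 7, 7, 5, 3, 0] sum 39 len 8
Longest length seen: 8.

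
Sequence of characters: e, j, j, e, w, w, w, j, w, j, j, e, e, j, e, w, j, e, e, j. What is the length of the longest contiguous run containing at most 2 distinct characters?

7

[e] 1 distinct, len 1
[e, j] 2 distinct, len 2
[e, j, j] 2 distinct, len 3
[e, j, j, e] 2 distinct, len 4
[e, w] 2 distinct, len 2
[e, w, w] 2 distinct, len 3
[e, w, w, w] 2 distinct, len 4
[w, w, w, j] 2 distinct, len 4
[w, w, w, j, w] 2 distinct, len 5
[w, w, w, j, w, j] 2 distinct, len 6
[w, w, w, j, w, j, j] 2 distinct, len 7
[j, j, e] 2 distinct, len 3
[j, j, e, e] 2 distinct, len 4
[j, j, e, e, j] 2 distinct, len 5
[j, j, e, e, j, e] 2 distinct, len 6
[e, w] 2 distinct, len 2
[w, j] 2 distinct, len 2
[j, e] 2 distinct, len 2
[j, e, e] 2 distinct, len 3
[j, e, e, j] 2 distinct, len 4
Longest length with ≤2 distinct: 7.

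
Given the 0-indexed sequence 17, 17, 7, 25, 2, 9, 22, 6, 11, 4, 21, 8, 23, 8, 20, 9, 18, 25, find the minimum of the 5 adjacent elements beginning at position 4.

Elements at indices 4..8: 2, 9, 22, 6, 11
min(2, 9, 22, 6, 11) = 2

2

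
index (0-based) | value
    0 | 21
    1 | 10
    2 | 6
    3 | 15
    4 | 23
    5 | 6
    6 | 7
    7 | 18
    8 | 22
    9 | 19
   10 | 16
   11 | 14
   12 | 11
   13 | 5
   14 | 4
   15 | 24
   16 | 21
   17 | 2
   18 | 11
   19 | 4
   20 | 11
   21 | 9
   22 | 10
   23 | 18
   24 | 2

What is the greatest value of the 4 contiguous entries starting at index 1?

Elements at indices 1..4: 10, 6, 15, 23
max(10, 6, 15, 23) = 23

23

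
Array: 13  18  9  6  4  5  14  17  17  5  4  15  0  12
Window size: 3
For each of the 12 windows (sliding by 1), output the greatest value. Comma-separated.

13 18 9 → max 18
18 9 6 → max 18
9 6 4 → max 9
6 4 5 → max 6
4 5 14 → max 14
5 14 17 → max 17
14 17 17 → max 17
17 17 5 → max 17
17 5 4 → max 17
5 4 15 → max 15
4 15 0 → max 15
15 0 12 → max 15

18, 18, 9, 6, 14, 17, 17, 17, 17, 15, 15, 15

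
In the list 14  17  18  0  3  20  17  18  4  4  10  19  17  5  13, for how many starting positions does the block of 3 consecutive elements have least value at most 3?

[14, 17, 18] → min 14
[17, 18, 0] → min 0  ≤ 3 ✓
[18, 0, 3] → min 0  ≤ 3 ✓
[0, 3, 20] → min 0  ≤ 3 ✓
[3, 20, 17] → min 3  ≤ 3 ✓
[20, 17, 18] → min 17
[17, 18, 4] → min 4
[18, 4, 4] → min 4
[4, 4, 10] → min 4
[4, 10, 19] → min 4
[10, 19, 17] → min 10
[19, 17, 5] → min 5
[17, 5, 13] → min 5
4 windows satisfy the condition.

4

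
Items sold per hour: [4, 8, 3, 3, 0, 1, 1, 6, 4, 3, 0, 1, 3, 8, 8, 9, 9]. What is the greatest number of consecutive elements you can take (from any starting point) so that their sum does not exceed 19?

Extend to the right; shrink from the left whenever the sum exceeds 19:
add 4: [4] sum 4, len 1
add 8: [4, 8] sum 12, len 2
add 3: [4, 8, 3] sum 15, len 3
add 3: [4, 8, 3, 3] sum 18, len 4
add 0: [4, 8, 3, 3, 0] sum 18, len 5
add 1: [4, 8, 3, 3, 0, 1] sum 19, len 6
add 1: [8, 3, 3, 0, 1, 1] sum 16, len 6
add 6: [3, 3, 0, 1, 1, 6] sum 14, len 6
add 4: [3, 3, 0, 1, 1, 6, 4] sum 18, len 7
add 3: [3, 0, 1, 1, 6, 4, 3] sum 18, len 7
add 0: [3, 0, 1, 1, 6, 4, 3, 0] sum 18, len 8
add 1: [3, 0, 1, 1, 6, 4, 3, 0, 1] sum 19, len 9
add 3: [0, 1, 1, 6, 4, 3, 0, 1, 3] sum 19, len 9
add 8: [4, 3, 0, 1, 3, 8] sum 19, len 6
add 8: [3, 8, 8] sum 19, len 3
add 9: [8, 9] sum 17, len 2
add 9: [9, 9] sum 18, len 2
Longest length seen: 9.

9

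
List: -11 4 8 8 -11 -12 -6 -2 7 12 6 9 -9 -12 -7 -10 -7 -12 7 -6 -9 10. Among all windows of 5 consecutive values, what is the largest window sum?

Each size-5 window and its sum:
[-11, 4, 8, 8, -11] → sum -2
[4, 8, 8, -11, -12] → sum -3
[8, 8, -11, -12, -6] → sum -13
[8, -11, -12, -6, -2] → sum -23
[-11, -12, -6, -2, 7] → sum -24
[-12, -6, -2, 7, 12] → sum -1
[-6, -2, 7, 12, 6] → sum 17
[-2, 7, 12, 6, 9] → sum 32
[7, 12, 6, 9, -9] → sum 25
[12, 6, 9, -9, -12] → sum 6
[6, 9, -9, -12, -7] → sum -13
[9, -9, -12, -7, -10] → sum -29
[-9, -12, -7, -10, -7] → sum -45
[-12, -7, -10, -7, -12] → sum -48
[-7, -10, -7, -12, 7] → sum -29
[-10, -7, -12, 7, -6] → sum -28
[-7, -12, 7, -6, -9] → sum -27
[-12, 7, -6, -9, 10] → sum -10
Largest of these is 32.

32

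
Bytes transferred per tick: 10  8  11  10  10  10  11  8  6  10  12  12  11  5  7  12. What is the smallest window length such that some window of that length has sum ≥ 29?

Extend right; whenever the sum reaches 29, record the length and shrink from the left:
add 10: running sum 10 < 29
add 8: running sum 18 < 29
add 11: shortest ending here [10, 8, 11] sum 29, len 3
add 10: shortest ending here [8, 11, 10] sum 29, len 3
add 10: shortest ending here [11, 10, 10] sum 31, len 3
add 10: shortest ending here [10, 10, 10] sum 30, len 3
add 11: shortest ending here [10, 10, 11] sum 31, len 3
add 8: shortest ending here [10, 11, 8] sum 29, len 3
add 6: shortest ending here [10, 11, 8, 6] sum 35, len 4
add 10: shortest ending here [11, 8, 6, 10] sum 35, len 4
add 12: shortest ending here [8, 6, 10, 12] sum 36, len 4
add 12: shortest ending here [10, 12, 12] sum 34, len 3
add 11: shortest ending here [12, 12, 11] sum 35, len 3
add 5: shortest ending here [12, 12, 11, 5] sum 40, len 4
add 7: shortest ending here [12, 11, 5, 7] sum 35, len 4
add 12: shortest ending here [11, 5, 7, 12] sum 35, len 4
Shortest qualifying length: 3.

3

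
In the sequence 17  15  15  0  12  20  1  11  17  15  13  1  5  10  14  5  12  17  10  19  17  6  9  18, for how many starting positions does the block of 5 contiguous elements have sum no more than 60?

12

17 15 15 0 12 → sum 59  ≤ 60 ✓
15 15 0 12 20 → sum 62
15 0 12 20 1 → sum 48  ≤ 60 ✓
0 12 20 1 11 → sum 44  ≤ 60 ✓
12 20 1 11 17 → sum 61
20 1 11 17 15 → sum 64
1 11 17 15 13 → sum 57  ≤ 60 ✓
11 17 15 13 1 → sum 57  ≤ 60 ✓
17 15 13 1 5 → sum 51  ≤ 60 ✓
15 13 1 5 10 → sum 44  ≤ 60 ✓
13 1 5 10 14 → sum 43  ≤ 60 ✓
1 5 10 14 5 → sum 35  ≤ 60 ✓
5 10 14 5 12 → sum 46  ≤ 60 ✓
10 14 5 12 17 → sum 58  ≤ 60 ✓
14 5 12 17 10 → sum 58  ≤ 60 ✓
5 12 17 10 19 → sum 63
12 17 10 19 17 → sum 75
17 10 19 17 6 → sum 69
10 19 17 6 9 → sum 61
19 17 6 9 18 → sum 69
12 windows satisfy the condition.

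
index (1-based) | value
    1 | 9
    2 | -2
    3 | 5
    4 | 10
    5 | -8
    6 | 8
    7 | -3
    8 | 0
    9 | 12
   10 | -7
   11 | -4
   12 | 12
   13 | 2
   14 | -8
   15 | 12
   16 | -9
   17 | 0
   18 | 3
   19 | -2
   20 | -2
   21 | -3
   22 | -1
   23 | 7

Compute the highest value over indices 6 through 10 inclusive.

12

Elements at indices 6..10: 8, -3, 0, 12, -7
max(8, -3, 0, 12, -7) = 12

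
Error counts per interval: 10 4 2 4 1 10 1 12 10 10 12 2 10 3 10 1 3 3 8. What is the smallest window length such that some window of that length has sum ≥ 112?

add 10: running sum 10 < 112
add 4: running sum 14 < 112
add 2: running sum 16 < 112
add 4: running sum 20 < 112
add 1: running sum 21 < 112
add 10: running sum 31 < 112
add 1: running sum 32 < 112
add 12: running sum 44 < 112
add 10: running sum 54 < 112
add 10: running sum 64 < 112
add 12: running sum 76 < 112
add 2: running sum 78 < 112
add 10: running sum 88 < 112
add 3: running sum 91 < 112
add 10: running sum 101 < 112
add 1: running sum 102 < 112
add 3: running sum 105 < 112
add 3: running sum 108 < 112
end 18: [10, 4, 2, 4, 1, 10, 1, 12, 10, 10, 12, 2, 10, 3, 10, 1, 3, 3, 8] sum 116, len 19
Shortest qualifying length: 19.

19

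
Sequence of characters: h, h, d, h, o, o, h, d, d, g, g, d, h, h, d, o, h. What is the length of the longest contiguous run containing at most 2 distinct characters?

[h] 1 distinct, len 1
[h, h] 1 distinct, len 2
[h, h, d] 2 distinct, len 3
[h, h, d, h] 2 distinct, len 4
[h, o] 2 distinct, len 2
[h, o, o] 2 distinct, len 3
[h, o, o, h] 2 distinct, len 4
[h, d] 2 distinct, len 2
[h, d, d] 2 distinct, len 3
[d, d, g] 2 distinct, len 3
[d, d, g, g] 2 distinct, len 4
[d, d, g, g, d] 2 distinct, len 5
[d, h] 2 distinct, len 2
[d, h, h] 2 distinct, len 3
[d, h, h, d] 2 distinct, len 4
[d, o] 2 distinct, len 2
[o, h] 2 distinct, len 2
Longest length with ≤2 distinct: 5.

5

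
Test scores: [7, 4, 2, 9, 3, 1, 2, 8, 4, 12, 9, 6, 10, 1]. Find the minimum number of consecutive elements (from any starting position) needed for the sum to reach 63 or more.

add 7: running sum 7 < 63
add 4: running sum 11 < 63
add 2: running sum 13 < 63
add 9: running sum 22 < 63
add 3: running sum 25 < 63
add 1: running sum 26 < 63
add 2: running sum 28 < 63
add 8: running sum 36 < 63
add 4: running sum 40 < 63
add 12: running sum 52 < 63
add 9: running sum 61 < 63
add 6: shortest ending here [7, 4, 2, 9, 3, 1, 2, 8, 4, 12, 9, 6] sum 67, len 12
add 10: shortest ending here [9, 3, 1, 2, 8, 4, 12, 9, 6, 10] sum 64, len 10
add 1: shortest ending here [9, 3, 1, 2, 8, 4, 12, 9, 6, 10, 1] sum 65, len 11
Shortest qualifying length: 10.

10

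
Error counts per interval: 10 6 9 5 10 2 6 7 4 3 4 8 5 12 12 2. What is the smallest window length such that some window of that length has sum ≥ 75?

12

add 10: running sum 10 < 75
add 6: running sum 16 < 75
add 9: running sum 25 < 75
add 5: running sum 30 < 75
add 10: running sum 40 < 75
add 2: running sum 42 < 75
add 6: running sum 48 < 75
add 7: running sum 55 < 75
add 4: running sum 59 < 75
add 3: running sum 62 < 75
add 4: running sum 66 < 75
add 8: running sum 74 < 75
end 12: [10, 6, 9, 5, 10, 2, 6, 7, 4, 3, 4, 8, 5] sum 79, len 13
end 13: [9, 5, 10, 2, 6, 7, 4, 3, 4, 8, 5, 12] sum 75, len 12
end 14: [5, 10, 2, 6, 7, 4, 3, 4, 8, 5, 12, 12] sum 78, len 12
end 15: [10, 2, 6, 7, 4, 3, 4, 8, 5, 12, 12, 2] sum 75, len 12
Shortest qualifying length: 12.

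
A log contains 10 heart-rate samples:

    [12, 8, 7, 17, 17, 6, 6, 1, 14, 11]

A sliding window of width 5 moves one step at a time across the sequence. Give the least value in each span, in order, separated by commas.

12 8 7 17 17 → min 7
8 7 17 17 6 → min 6
7 17 17 6 6 → min 6
17 17 6 6 1 → min 1
17 6 6 1 14 → min 1
6 6 1 14 11 → min 1

7, 6, 6, 1, 1, 1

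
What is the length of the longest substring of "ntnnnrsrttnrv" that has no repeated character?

4

[n] len 1
[n, t] len 2
[t, n] len 2
[n] len 1
[n] len 1
[n, r] len 2
[n, r, s] len 3
[s, r] len 2
[s, r, t] len 3
[t] len 1
[t, n] len 2
[t, n, r] len 3
[t, n, r, v] len 4
Longest all-distinct length: 4.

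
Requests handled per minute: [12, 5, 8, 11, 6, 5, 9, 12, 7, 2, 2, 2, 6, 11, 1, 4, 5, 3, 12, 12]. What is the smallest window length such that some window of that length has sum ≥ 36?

4

Extend right; whenever the sum reaches 36, record the length and shrink from the left:
add 12: running sum 12 < 36
add 5: running sum 17 < 36
add 8: running sum 25 < 36
end 3: [12, 5, 8, 11] sum 36, len 4
end 4: [12, 5, 8, 11, 6] sum 42, len 5
end 5: [12, 5, 8, 11, 6, 5] sum 47, len 6
end 6: [8, 11, 6, 5, 9] sum 39, len 5
end 7: [11, 6, 5, 9, 12] sum 43, len 5
end 8: [6, 5, 9, 12, 7] sum 39, len 5
end 9: [6, 5, 9, 12, 7, 2] sum 41, len 6
end 10: [5, 9, 12, 7, 2, 2] sum 37, len 6
end 11: [5, 9, 12, 7, 2, 2, 2] sum 39, len 7
end 12: [9, 12, 7, 2, 2, 2, 6] sum 40, len 7
end 13: [12, 7, 2, 2, 2, 6, 11] sum 42, len 7
end 14: [12, 7, 2, 2, 2, 6, 11, 1] sum 43, len 8
end 15: [12, 7, 2, 2, 2, 6, 11, 1, 4] sum 47, len 9
end 16: [7, 2, 2, 2, 6, 11, 1, 4, 5] sum 40, len 9
end 17: [2, 2, 2, 6, 11, 1, 4, 5, 3] sum 36, len 9
end 18: [11, 1, 4, 5, 3, 12] sum 36, len 6
end 19: [4, 5, 3, 12, 12] sum 36, len 5
Shortest qualifying length: 4.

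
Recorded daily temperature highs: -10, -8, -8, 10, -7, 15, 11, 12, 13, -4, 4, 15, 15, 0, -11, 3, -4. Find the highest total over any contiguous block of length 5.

Window sums for each of the 13 positions:
(-10, -8, -8, 10, -7) → sum -23
(-8, -8, 10, -7, 15) → sum 2
(-8, 10, -7, 15, 11) → sum 21
(10, -7, 15, 11, 12) → sum 41
(-7, 15, 11, 12, 13) → sum 44
(15, 11, 12, 13, -4) → sum 47
(11, 12, 13, -4, 4) → sum 36
(12, 13, -4, 4, 15) → sum 40
(13, -4, 4, 15, 15) → sum 43
(-4, 4, 15, 15, 0) → sum 30
(4, 15, 15, 0, -11) → sum 23
(15, 15, 0, -11, 3) → sum 22
(15, 0, -11, 3, -4) → sum 3
Highest of these is 47.

47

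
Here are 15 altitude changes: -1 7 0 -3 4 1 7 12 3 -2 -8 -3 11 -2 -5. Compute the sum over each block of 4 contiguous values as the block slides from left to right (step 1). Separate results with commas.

3, 8, 2, 9, 24, 23, 20, 5, -10, -2, -2, 1

-1 7 0 -3 → sum 3
7 0 -3 4 → sum 8
0 -3 4 1 → sum 2
-3 4 1 7 → sum 9
4 1 7 12 → sum 24
1 7 12 3 → sum 23
7 12 3 -2 → sum 20
12 3 -2 -8 → sum 5
3 -2 -8 -3 → sum -10
-2 -8 -3 11 → sum -2
-8 -3 11 -2 → sum -2
-3 11 -2 -5 → sum 1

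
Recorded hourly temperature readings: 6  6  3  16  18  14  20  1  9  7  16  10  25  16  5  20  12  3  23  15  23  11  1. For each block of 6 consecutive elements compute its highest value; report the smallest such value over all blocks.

[6, 6, 3, 16, 18, 14] → max 18
[6, 3, 16, 18, 14, 20] → max 20
[3, 16, 18, 14, 20, 1] → max 20
[16, 18, 14, 20, 1, 9] → max 20
[18, 14, 20, 1, 9, 7] → max 20
[14, 20, 1, 9, 7, 16] → max 20
[20, 1, 9, 7, 16, 10] → max 20
[1, 9, 7, 16, 10, 25] → max 25
[9, 7, 16, 10, 25, 16] → max 25
[7, 16, 10, 25, 16, 5] → max 25
[16, 10, 25, 16, 5, 20] → max 25
[10, 25, 16, 5, 20, 12] → max 25
[25, 16, 5, 20, 12, 3] → max 25
[16, 5, 20, 12, 3, 23] → max 23
[5, 20, 12, 3, 23, 15] → max 23
[20, 12, 3, 23, 15, 23] → max 23
[12, 3, 23, 15, 23, 11] → max 23
[3, 23, 15, 23, 11, 1] → max 23
Smallest of these is 18.

18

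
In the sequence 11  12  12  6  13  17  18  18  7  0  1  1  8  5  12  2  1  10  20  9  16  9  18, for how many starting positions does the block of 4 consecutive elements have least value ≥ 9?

4

[11, 12, 12, 6] → min 6
[12, 12, 6, 13] → min 6
[12, 6, 13, 17] → min 6
[6, 13, 17, 18] → min 6
[13, 17, 18, 18] → min 13  ≥ 9 ✓
[17, 18, 18, 7] → min 7
[18, 18, 7, 0] → min 0
[18, 7, 0, 1] → min 0
[7, 0, 1, 1] → min 0
[0, 1, 1, 8] → min 0
[1, 1, 8, 5] → min 1
[1, 8, 5, 12] → min 1
[8, 5, 12, 2] → min 2
[5, 12, 2, 1] → min 1
[12, 2, 1, 10] → min 1
[2, 1, 10, 20] → min 1
[1, 10, 20, 9] → min 1
[10, 20, 9, 16] → min 9  ≥ 9 ✓
[20, 9, 16, 9] → min 9  ≥ 9 ✓
[9, 16, 9, 18] → min 9  ≥ 9 ✓
4 windows satisfy the condition.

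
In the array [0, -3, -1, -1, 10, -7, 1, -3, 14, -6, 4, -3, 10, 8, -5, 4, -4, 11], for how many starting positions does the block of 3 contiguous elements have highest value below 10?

6

0 -3 -1 → max 0  < 10 ✓
-3 -1 -1 → max -1  < 10 ✓
-1 -1 10 → max 10
-1 10 -7 → max 10
10 -7 1 → max 10
-7 1 -3 → max 1  < 10 ✓
1 -3 14 → max 14
-3 14 -6 → max 14
14 -6 4 → max 14
-6 4 -3 → max 4  < 10 ✓
4 -3 10 → max 10
-3 10 8 → max 10
10 8 -5 → max 10
8 -5 4 → max 8  < 10 ✓
-5 4 -4 → max 4  < 10 ✓
4 -4 11 → max 11
6 windows satisfy the condition.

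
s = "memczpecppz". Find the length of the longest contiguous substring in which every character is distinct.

5

[m] len 1
[m, e] len 2
[e, m] len 2
[e, m, c] len 3
[e, m, c, z] len 4
[e, m, c, z, p] len 5
[m, c, z, p, e] len 5
[z, p, e, c] len 4
[e, c, p] len 3
[p] len 1
[p, z] len 2
Longest all-distinct length: 5.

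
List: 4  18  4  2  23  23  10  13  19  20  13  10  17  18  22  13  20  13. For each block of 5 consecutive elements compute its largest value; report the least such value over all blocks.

20

4 18 4 2 23 → max 23
18 4 2 23 23 → max 23
4 2 23 23 10 → max 23
2 23 23 10 13 → max 23
23 23 10 13 19 → max 23
23 10 13 19 20 → max 23
10 13 19 20 13 → max 20
13 19 20 13 10 → max 20
19 20 13 10 17 → max 20
20 13 10 17 18 → max 20
13 10 17 18 22 → max 22
10 17 18 22 13 → max 22
17 18 22 13 20 → max 22
18 22 13 20 13 → max 22
Least of these is 20.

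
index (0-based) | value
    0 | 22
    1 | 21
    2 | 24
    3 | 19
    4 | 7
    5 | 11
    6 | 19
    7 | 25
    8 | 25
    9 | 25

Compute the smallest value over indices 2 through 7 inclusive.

Elements at indices 2..7: 24, 19, 7, 11, 19, 25
min(24, 19, 7, 11, 19, 25) = 7

7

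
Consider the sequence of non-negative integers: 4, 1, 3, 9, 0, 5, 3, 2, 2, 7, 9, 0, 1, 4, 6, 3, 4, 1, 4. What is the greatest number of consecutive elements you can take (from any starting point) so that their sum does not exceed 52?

15

→ 4: sum 4, len 1
→ 1: sum 5, len 2
→ 3: sum 8, len 3
→ 9: sum 17, len 4
→ 0: sum 17, len 5
→ 5: sum 22, len 6
→ 3: sum 25, len 7
→ 2: sum 27, len 8
→ 2: sum 29, len 9
→ 7: sum 36, len 10
→ 9: sum 45, len 11
→ 0: sum 45, len 12
→ 1: sum 46, len 13
→ 4: sum 50, len 14
→ 6 (dropped 4): sum 52, len 14
→ 3 (dropped 1, 3): sum 51, len 13
→ 4 (dropped 9): sum 46, len 13
→ 1: sum 47, len 14
→ 4: sum 51, len 15
Longest length seen: 15.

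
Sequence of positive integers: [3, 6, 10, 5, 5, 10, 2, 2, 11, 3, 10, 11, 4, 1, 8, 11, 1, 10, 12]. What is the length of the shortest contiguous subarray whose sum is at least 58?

8

Extend right; whenever the sum reaches 58, record the length and shrink from the left:
add 3: running sum 3 < 58
add 6: running sum 9 < 58
add 10: running sum 19 < 58
add 5: running sum 24 < 58
add 5: running sum 29 < 58
add 10: running sum 39 < 58
add 2: running sum 41 < 58
add 2: running sum 43 < 58
add 11: running sum 54 < 58
add 3: running sum 57 < 58
add 10: shortest ending here [10, 5, 5, 10, 2, 2, 11, 3, 10] sum 58, len 9
add 11: shortest ending here [5, 5, 10, 2, 2, 11, 3, 10, 11] sum 59, len 9
add 4: shortest ending here [5, 10, 2, 2, 11, 3, 10, 11, 4] sum 58, len 9
add 1: shortest ending here [5, 10, 2, 2, 11, 3, 10, 11, 4, 1] sum 59, len 10
add 8: shortest ending here [10, 2, 2, 11, 3, 10, 11, 4, 1, 8] sum 62, len 10
add 11: shortest ending here [11, 3, 10, 11, 4, 1, 8, 11] sum 59, len 8
add 1: shortest ending here [11, 3, 10, 11, 4, 1, 8, 11, 1] sum 60, len 9
add 10: shortest ending here [3, 10, 11, 4, 1, 8, 11, 1, 10] sum 59, len 9
add 12: shortest ending here [11, 4, 1, 8, 11, 1, 10, 12] sum 58, len 8
Shortest qualifying length: 8.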